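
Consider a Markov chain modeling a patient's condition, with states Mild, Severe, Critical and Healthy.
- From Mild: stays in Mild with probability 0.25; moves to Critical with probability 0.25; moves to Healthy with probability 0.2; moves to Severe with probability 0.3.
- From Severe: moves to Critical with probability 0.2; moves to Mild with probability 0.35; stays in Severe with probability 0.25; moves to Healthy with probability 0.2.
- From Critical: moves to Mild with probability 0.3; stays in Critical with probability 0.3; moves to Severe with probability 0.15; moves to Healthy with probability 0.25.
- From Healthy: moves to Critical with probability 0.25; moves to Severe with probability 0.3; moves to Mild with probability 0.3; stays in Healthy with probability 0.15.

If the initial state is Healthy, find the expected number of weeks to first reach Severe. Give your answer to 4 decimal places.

Let t(s) be the expected number of weeks to first reach Severe from state s, with t(Severe) = 0. Conditioning on the first week:
t(Mild) = 1 + 0.25·t(Mild) + 0.25·t(Critical) + 0.2·t(Healthy)
t(Critical) = 1 + 0.3·t(Mild) + 0.3·t(Critical) + 0.25·t(Healthy)
t(Healthy) = 1 + 0.3·t(Mild) + 0.25·t(Critical) + 0.15·t(Healthy)
Solving: t(Mild) = 3.8384, t(Critical) = 4.4444, t(Healthy) = 3.8384.
Expected weeks from Healthy to Severe: 3.8384.

3.8384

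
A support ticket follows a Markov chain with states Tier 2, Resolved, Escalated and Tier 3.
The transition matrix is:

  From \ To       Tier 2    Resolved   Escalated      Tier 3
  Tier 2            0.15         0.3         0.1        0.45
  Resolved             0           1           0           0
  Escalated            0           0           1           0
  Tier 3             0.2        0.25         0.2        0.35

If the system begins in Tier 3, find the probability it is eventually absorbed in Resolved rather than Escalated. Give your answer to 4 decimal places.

0.5892

Let h(s) be the probability of absorption at Resolved starting from transient state s. Then h(Resolved) = 1 and h(Escalated) = 0. By first-step analysis:
h(Tier 2) = 0.15·h(Tier 2) + 0.3·1 + 0.1·0 + 0.45·h(Tier 3)
h(Tier 3) = 0.2·h(Tier 2) + 0.25·1 + 0.2·0 + 0.35·h(Tier 3)
Solving: h(Tier 2) = 0.6649, h(Tier 3) = 0.5892.
Starting from Tier 3, the probability is 0.5892.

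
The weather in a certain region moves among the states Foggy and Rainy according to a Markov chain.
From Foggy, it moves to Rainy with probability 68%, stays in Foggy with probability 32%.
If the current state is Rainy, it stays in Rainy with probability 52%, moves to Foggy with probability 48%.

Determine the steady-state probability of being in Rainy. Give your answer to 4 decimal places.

0.5862

Let the stationary distribution be π with π = πP and π_1 + π_2 = 1.
π_1 = 0.32·π_1 + 0.48·π_2
Solving with the normalization constraint gives π = (0.4138, 0.5862).
So the stationary probability of Rainy is 0.5862.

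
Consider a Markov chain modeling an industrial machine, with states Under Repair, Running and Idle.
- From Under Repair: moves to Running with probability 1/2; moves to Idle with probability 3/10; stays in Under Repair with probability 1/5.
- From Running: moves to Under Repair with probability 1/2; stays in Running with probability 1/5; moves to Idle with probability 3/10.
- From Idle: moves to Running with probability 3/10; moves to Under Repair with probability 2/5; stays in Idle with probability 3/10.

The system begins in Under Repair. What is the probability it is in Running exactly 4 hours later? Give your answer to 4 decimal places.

Propagate the distribution vector 4 hours from Under Repair.
After 0 hours: (1.0000, 0.0000, 0.0000)
After 1 hour: (0.2000, 0.5000, 0.3000)
After 2 hours: (0.4100, 0.2900, 0.3000)
After 3 hours: (0.3470, 0.3530, 0.3000)
After 4 hours: (0.3659, 0.3341, 0.3000)
P(in Running after 4 hours) = 0.3341

0.3341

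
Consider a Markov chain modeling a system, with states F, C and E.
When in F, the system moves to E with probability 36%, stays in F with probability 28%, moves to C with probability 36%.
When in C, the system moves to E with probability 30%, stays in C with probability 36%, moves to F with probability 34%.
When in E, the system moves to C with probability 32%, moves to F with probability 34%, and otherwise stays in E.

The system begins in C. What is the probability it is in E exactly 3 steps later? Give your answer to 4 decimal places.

0.3325

Propagate the distribution vector 3 steps from C.
After 0 steps: (0.0000, 1.0000, 0.0000)
After 1 step: (0.3400, 0.3600, 0.3000)
After 2 steps: (0.3196, 0.3480, 0.3324)
After 3 steps: (0.3208, 0.3467, 0.3325)
P(in E after 3 steps) = 0.3325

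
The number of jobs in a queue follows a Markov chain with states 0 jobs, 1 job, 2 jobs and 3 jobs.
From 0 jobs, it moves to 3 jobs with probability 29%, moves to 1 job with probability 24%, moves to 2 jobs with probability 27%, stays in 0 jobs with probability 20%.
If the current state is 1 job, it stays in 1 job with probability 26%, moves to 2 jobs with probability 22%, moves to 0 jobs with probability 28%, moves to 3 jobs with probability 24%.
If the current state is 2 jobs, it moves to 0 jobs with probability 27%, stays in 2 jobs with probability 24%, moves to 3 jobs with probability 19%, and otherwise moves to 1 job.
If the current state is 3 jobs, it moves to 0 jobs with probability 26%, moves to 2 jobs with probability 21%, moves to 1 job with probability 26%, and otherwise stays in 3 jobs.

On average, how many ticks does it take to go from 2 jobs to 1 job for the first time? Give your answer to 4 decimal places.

3.6279

Let t(s) be the expected number of ticks to first reach 1 job from state s, with t(1 job) = 0. Conditioning on the first tick:
t(0 jobs) = 1 + 0.2·t(0 jobs) + 0.27·t(2 jobs) + 0.29·t(3 jobs)
t(2 jobs) = 1 + 0.27·t(0 jobs) + 0.24·t(2 jobs) + 0.19·t(3 jobs)
t(3 jobs) = 1 + 0.26·t(0 jobs) + 0.21·t(2 jobs) + 0.27·t(3 jobs)
Solving: t(0 jobs) = 3.8458, t(2 jobs) = 3.6279, t(3 jobs) = 3.7833.
Expected ticks from 2 jobs to 1 job: 3.6279.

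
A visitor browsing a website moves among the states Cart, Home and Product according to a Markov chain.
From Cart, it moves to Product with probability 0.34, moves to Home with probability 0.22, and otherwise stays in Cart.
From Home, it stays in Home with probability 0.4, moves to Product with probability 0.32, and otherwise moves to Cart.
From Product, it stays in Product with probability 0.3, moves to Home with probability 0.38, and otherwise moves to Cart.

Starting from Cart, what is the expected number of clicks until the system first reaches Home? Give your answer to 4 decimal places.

Let t(s) be the expected number of clicks to first reach Home from state s, with t(Home) = 0. Conditioning on the first click:
t(Cart) = 1 + 0.44·t(Cart) + 0.34·t(Product)
t(Product) = 1 + 0.32·t(Cart) + 0.3·t(Product)
Solving: t(Cart) = 3.6723, t(Product) = 3.1073.
Expected clicks from Cart to Home: 3.6723.

3.6723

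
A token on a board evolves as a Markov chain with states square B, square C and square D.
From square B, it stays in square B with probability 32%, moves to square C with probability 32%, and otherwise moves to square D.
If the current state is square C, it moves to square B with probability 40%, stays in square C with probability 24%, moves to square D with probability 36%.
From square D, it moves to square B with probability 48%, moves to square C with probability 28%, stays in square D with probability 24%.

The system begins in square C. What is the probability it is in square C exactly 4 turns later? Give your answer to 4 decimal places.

0.2844

Propagate the distribution vector 4 turns from square C.
After 0 turns: (0.0000, 1.0000, 0.0000)
After 1 turn: (0.4000, 0.2400, 0.3600)
After 2 turns: (0.3968, 0.2864, 0.3168)
After 3 turns: (0.3936, 0.2844, 0.3220)
After 4 turns: (0.3943, 0.2844, 0.3214)
P(in square C after 4 turns) = 0.2844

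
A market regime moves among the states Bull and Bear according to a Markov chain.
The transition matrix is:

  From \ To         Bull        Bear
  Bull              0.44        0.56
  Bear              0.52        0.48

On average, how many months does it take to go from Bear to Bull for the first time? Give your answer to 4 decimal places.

Let t(s) be the expected number of months to first reach Bull from state s, with t(Bull) = 0. Conditioning on the first month:
t(Bear) = 1 + 0.48·t(Bear)
Solving: t(Bear) = 1.9231.
Expected months from Bear to Bull: 1.9231.

1.9231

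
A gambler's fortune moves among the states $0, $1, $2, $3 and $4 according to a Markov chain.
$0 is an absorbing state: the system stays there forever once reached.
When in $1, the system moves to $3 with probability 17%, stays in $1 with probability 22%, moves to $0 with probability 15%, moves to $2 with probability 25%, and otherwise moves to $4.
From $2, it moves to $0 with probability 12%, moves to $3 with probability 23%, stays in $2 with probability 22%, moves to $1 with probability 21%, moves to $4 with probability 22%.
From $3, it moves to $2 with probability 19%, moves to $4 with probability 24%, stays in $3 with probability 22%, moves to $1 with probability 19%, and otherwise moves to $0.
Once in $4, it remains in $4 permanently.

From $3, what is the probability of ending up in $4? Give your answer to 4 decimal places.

0.6056

Let h(s) be the probability of absorption at $4 starting from transient state s. Then h($4) = 1 and h($0) = 0. By first-step analysis:
h($1) = 0.15·0 + 0.22·h($1) + 0.25·h($2) + 0.17·h($3) + 0.21·1
h($2) = 0.12·0 + 0.21·h($1) + 0.22·h($2) + 0.23·h($3) + 0.22·1
h($3) = 0.16·0 + 0.19·h($1) + 0.19·h($2) + 0.22·h($3) + 0.24·1
Solving: h($1) = 0.6007, h($2) = 0.6224, h($3) = 0.6056.
Starting from $3, the probability is 0.6056.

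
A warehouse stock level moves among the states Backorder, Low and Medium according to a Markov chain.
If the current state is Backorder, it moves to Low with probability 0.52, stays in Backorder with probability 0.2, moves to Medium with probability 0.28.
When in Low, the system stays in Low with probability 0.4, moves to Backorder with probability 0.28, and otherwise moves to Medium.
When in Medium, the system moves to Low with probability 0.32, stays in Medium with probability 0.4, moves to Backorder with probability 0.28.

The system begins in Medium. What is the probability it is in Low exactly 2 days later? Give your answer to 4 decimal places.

Sum over the intermediate state after 1 day:
P = P(Medium→Backorder)·P(Backorder→Low) + P(Medium→Low)·P(Low→Low) + P(Medium→Medium)·P(Medium→Low)
  = 0.28×0.52 + 0.32×0.4 + 0.4×0.32
  = 0.1456 + 0.1280 + 0.1280 = 0.4016

0.4016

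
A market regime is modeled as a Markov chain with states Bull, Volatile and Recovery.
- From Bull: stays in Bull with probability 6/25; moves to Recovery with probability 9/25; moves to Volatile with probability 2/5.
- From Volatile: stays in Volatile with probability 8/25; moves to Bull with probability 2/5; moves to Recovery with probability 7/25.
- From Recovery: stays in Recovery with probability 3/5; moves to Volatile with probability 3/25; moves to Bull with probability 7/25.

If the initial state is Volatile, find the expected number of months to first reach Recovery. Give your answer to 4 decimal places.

3.2511

Let t(s) be the expected number of months to first reach Recovery from state s, with t(Recovery) = 0. Conditioning on the first month:
t(Bull) = 1 + 0.24·t(Bull) + 0.4·t(Volatile)
t(Volatile) = 1 + 0.4·t(Bull) + 0.32·t(Volatile)
Solving: t(Bull) = 3.0269, t(Volatile) = 3.2511.
Expected months from Volatile to Recovery: 3.2511.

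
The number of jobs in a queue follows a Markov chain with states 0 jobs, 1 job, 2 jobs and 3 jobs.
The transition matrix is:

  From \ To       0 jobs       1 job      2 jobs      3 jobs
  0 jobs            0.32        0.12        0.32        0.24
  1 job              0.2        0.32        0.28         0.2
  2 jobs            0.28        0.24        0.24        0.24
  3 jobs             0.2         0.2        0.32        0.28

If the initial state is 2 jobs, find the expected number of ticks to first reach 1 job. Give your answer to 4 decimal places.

5.0633

Let t(s) be the expected number of ticks to first reach 1 job from state s, with t(1 job) = 0. Conditioning on the first tick:
t(0 jobs) = 1 + 0.32·t(0 jobs) + 0.32·t(2 jobs) + 0.24·t(3 jobs)
t(2 jobs) = 1 + 0.28·t(0 jobs) + 0.24·t(2 jobs) + 0.24·t(3 jobs)
t(3 jobs) = 1 + 0.2·t(0 jobs) + 0.32·t(2 jobs) + 0.28·t(3 jobs)
Solving: t(0 jobs) = 5.6962, t(2 jobs) = 5.0633, t(3 jobs) = 5.2215.
Expected ticks from 2 jobs to 1 job: 5.0633.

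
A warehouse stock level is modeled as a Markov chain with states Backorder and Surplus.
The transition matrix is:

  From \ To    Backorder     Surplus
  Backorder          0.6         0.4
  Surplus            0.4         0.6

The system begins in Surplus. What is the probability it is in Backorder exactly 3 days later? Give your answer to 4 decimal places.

Propagate the distribution vector 3 days from Surplus.
After 0 days: (0.0000, 1.0000)
After 1 day: (0.4000, 0.6000)
After 2 days: (0.4800, 0.5200)
After 3 days: (0.4960, 0.5040)
P(in Backorder after 3 days) = 0.4960

0.4960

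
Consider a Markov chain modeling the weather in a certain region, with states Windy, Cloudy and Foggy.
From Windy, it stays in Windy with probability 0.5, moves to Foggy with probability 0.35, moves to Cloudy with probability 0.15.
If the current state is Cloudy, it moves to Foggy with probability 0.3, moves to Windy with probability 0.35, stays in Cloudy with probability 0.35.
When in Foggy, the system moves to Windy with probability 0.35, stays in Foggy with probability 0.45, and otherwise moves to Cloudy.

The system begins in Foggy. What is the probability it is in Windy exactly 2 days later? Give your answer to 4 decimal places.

0.4025

Sum over the intermediate state after 1 day:
P = P(Foggy→Windy)·P(Windy→Windy) + P(Foggy→Cloudy)·P(Cloudy→Windy) + P(Foggy→Foggy)·P(Foggy→Windy)
  = 0.35×0.5 + 0.2×0.35 + 0.45×0.35
  = 0.1750 + 0.0700 + 0.1575 = 0.4025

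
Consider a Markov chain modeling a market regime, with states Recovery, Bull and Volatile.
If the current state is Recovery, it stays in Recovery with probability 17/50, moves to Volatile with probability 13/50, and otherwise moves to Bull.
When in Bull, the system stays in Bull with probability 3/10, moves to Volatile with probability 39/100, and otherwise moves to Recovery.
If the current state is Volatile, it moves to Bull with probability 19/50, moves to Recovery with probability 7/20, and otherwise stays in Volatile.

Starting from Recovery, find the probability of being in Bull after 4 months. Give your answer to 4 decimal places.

0.3580

Propagate the distribution vector 4 months from Recovery.
After 0 months: (1.0000, 0.0000, 0.0000)
After 1 month: (0.3400, 0.4000, 0.2600)
After 2 months: (0.3306, 0.3548, 0.3146)
After 3 months: (0.3325, 0.3582, 0.3093)
After 4 months: (0.3323, 0.3580, 0.3097)
P(in Bull after 4 months) = 0.3580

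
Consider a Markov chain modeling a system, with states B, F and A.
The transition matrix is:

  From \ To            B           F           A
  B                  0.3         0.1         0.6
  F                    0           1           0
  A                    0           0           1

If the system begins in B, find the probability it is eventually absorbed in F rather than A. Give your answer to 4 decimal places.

Let h(s) be the probability of absorption at F starting from transient state s. Then h(F) = 1 and h(A) = 0. By first-step analysis:
h(B) = 0.3·h(B) + 0.1·1 + 0.6·0
Solving: h(B) = 0.1429.
Starting from B, the probability is 0.1429.

0.1429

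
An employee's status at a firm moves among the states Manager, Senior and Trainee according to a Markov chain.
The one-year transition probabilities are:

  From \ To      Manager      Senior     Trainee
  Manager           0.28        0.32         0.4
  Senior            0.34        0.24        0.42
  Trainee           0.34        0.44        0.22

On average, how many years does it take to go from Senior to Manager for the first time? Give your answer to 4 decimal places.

Let t(s) be the expected number of years to first reach Manager from state s, with t(Manager) = 0. Conditioning on the first year:
t(Senior) = 1 + 0.24·t(Senior) + 0.42·t(Trainee)
t(Trainee) = 1 + 0.44·t(Senior) + 0.22·t(Trainee)
Solving: t(Senior) = 2.9412, t(Trainee) = 2.9412.
Expected years from Senior to Manager: 2.9412.

2.9412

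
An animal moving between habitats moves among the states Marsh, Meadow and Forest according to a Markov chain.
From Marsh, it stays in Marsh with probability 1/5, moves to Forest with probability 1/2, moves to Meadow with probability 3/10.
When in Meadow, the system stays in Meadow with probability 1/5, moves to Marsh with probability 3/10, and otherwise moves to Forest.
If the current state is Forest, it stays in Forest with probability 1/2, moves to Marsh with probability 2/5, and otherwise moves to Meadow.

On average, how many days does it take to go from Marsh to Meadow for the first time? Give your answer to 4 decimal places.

5.0000

Let t(s) be the expected number of days to first reach Meadow from state s, with t(Meadow) = 0. Conditioning on the first day:
t(Marsh) = 1 + 0.2·t(Marsh) + 0.5·t(Forest)
t(Forest) = 1 + 0.4·t(Marsh) + 0.5·t(Forest)
Solving: t(Marsh) = 5.0000, t(Forest) = 6.0000.
Expected days from Marsh to Meadow: 5.0000.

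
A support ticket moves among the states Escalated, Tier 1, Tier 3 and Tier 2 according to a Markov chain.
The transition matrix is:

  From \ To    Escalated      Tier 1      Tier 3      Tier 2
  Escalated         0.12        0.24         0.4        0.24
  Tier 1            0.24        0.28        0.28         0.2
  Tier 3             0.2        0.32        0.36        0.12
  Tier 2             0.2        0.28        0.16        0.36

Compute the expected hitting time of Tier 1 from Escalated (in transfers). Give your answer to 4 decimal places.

Let t(s) be the expected number of transfers to first reach Tier 1 from state s, with t(Tier 1) = 0. Conditioning on the first transfer:
t(Escalated) = 1 + 0.12·t(Escalated) + 0.4·t(Tier 3) + 0.24·t(Tier 2)
t(Tier 3) = 1 + 0.2·t(Escalated) + 0.36·t(Tier 3) + 0.12·t(Tier 2)
t(Tier 2) = 1 + 0.2·t(Escalated) + 0.16·t(Tier 3) + 0.36·t(Tier 2)
Solving: t(Escalated) = 3.6276, t(Tier 3) = 3.3591, t(Tier 2) = 3.5359.
Expected transfers from Escalated to Tier 1: 3.6276.

3.6276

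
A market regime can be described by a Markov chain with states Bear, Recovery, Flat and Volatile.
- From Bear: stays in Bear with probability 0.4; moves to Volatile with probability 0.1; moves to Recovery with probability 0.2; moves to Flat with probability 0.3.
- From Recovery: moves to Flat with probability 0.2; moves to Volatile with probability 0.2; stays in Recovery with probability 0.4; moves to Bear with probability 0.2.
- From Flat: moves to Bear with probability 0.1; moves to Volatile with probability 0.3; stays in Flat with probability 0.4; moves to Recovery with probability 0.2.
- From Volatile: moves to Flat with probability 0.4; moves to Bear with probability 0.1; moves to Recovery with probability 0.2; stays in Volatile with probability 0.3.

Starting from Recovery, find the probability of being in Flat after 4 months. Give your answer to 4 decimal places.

0.3300

Propagate the distribution vector 4 months from Recovery.
After 0 months: (0.0000, 1.0000, 0.0000, 0.0000)
After 1 month: (0.2000, 0.4000, 0.2000, 0.2000)
After 2 months: (0.2000, 0.2800, 0.3000, 0.2200)
After 3 months: (0.1880, 0.2560, 0.3240, 0.2320)
After 4 months: (0.1820, 0.2512, 0.3300, 0.2368)
P(in Flat after 4 months) = 0.3300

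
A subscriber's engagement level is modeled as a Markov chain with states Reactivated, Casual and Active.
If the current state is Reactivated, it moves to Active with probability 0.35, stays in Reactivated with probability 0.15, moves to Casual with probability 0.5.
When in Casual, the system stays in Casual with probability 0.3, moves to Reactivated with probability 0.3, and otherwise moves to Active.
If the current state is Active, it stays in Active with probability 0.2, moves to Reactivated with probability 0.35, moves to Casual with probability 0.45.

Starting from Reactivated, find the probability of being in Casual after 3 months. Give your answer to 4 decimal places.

0.4074

Propagate the distribution vector 3 months from Reactivated.
After 0 months: (1.0000, 0.0000, 0.0000)
After 1 month: (0.1500, 0.5000, 0.3500)
After 2 months: (0.2950, 0.3825, 0.3225)
After 3 months: (0.2719, 0.4074, 0.3208)
P(in Casual after 3 months) = 0.4074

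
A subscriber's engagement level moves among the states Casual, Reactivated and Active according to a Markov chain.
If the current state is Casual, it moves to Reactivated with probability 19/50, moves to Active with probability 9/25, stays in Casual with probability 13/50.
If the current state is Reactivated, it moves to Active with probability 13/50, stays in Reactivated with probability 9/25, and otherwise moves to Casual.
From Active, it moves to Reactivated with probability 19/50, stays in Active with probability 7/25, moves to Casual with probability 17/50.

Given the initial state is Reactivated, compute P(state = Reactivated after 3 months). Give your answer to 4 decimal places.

Propagate the distribution vector 3 months from Reactivated.
After 0 months: (0.0000, 1.0000, 0.0000)
After 1 month: (0.3800, 0.3600, 0.2600)
After 2 months: (0.3240, 0.3728, 0.3032)
After 3 months: (0.3290, 0.3725, 0.2985)
P(in Reactivated after 3 months) = 0.3725

0.3725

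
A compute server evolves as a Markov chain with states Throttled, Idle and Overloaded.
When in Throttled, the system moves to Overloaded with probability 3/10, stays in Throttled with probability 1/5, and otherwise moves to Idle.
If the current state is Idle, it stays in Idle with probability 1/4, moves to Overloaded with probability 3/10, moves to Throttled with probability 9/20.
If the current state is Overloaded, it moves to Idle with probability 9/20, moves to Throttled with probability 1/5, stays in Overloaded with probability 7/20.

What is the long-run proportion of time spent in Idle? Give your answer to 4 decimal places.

Let the stationary distribution be π with π = πP and π_1 + π_2 + π_3 = 1.
π_1 = 0.2·π_1 + 0.45·π_2 + 0.2·π_3
π_2 = 0.5·π_1 + 0.25·π_2 + 0.45·π_3
Solving with the normalization constraint gives π = (0.2968, 0.3874, 0.3158).
So the stationary probability of Idle is 0.3874.

0.3874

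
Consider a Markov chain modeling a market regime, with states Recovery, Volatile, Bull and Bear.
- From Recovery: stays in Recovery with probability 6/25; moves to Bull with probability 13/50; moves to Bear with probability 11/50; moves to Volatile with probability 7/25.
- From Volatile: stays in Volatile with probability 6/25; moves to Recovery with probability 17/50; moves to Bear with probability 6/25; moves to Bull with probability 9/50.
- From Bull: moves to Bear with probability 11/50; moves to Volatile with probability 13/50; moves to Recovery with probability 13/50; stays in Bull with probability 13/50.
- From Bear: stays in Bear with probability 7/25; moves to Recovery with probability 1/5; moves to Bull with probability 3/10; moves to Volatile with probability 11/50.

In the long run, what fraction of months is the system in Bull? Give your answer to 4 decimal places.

0.2495

Let the stationary distribution be π with π = πP and π_1 + π_2 + π_3 + π_4 = 1.
π_1 = 0.24·π_1 + 0.34·π_2 + 0.26·π_3 + 0.2·π_4
π_2 = 0.28·π_1 + 0.24·π_2 + 0.26·π_3 + 0.22·π_4
π_3 = 0.26·π_1 + 0.18·π_2 + 0.26·π_3 + 0.3·π_4
Solving with the normalization constraint gives π = (0.2605, 0.2506, 0.2495, 0.2394).
So the stationary probability of Bull is 0.2495.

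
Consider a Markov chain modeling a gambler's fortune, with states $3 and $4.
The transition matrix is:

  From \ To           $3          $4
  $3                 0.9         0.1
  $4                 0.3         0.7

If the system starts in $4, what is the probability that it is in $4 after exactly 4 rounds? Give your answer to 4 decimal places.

0.3472

Propagate the distribution vector 4 rounds from $4.
After 0 rounds: (0.0000, 1.0000)
After 1 round: (0.3000, 0.7000)
After 2 rounds: (0.4800, 0.5200)
After 3 rounds: (0.5880, 0.4120)
After 4 rounds: (0.6528, 0.3472)
P(in $4 after 4 rounds) = 0.3472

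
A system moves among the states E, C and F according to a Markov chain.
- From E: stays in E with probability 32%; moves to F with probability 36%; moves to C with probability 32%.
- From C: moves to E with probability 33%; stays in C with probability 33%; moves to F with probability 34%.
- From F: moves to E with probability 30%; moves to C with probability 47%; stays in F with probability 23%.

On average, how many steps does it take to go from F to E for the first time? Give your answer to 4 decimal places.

3.2013

Let t(s) be the expected number of steps to first reach E from state s, with t(E) = 0. Conditioning on the first step:
t(C) = 1 + 0.33·t(C) + 0.34·t(F)
t(F) = 1 + 0.47·t(C) + 0.23·t(F)
Solving: t(C) = 3.1171, t(F) = 3.2013.
Expected steps from F to E: 3.2013.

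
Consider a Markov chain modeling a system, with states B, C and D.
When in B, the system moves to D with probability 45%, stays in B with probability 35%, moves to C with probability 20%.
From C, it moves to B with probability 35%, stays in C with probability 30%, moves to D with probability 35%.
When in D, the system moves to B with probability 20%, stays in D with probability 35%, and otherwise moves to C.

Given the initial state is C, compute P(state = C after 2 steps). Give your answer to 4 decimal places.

Sum over the intermediate state after 1 step:
P = P(C→B)·P(B→C) + P(C→C)·P(C→C) + P(C→D)·P(D→C)
  = 0.35×0.2 + 0.3×0.3 + 0.35×0.45
  = 0.0700 + 0.0900 + 0.1575 = 0.3175

0.3175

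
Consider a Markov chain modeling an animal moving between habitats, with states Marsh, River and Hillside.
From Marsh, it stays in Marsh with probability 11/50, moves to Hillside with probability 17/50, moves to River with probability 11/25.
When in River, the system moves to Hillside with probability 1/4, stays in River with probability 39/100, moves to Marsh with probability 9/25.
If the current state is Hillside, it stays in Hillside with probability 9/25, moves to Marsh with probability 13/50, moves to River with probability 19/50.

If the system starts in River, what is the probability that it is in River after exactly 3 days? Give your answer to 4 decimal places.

0.4011

Propagate the distribution vector 3 days from River.
After 0 days: (0.0000, 1.0000, 0.0000)
After 1 day: (0.3600, 0.3900, 0.2500)
After 2 days: (0.2846, 0.4055, 0.3099)
After 3 days: (0.2892, 0.4011, 0.3097)
P(in River after 3 days) = 0.4011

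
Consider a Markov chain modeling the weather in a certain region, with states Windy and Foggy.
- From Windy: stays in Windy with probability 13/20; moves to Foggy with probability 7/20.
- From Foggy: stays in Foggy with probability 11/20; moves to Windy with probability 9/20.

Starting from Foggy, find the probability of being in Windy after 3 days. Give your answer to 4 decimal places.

0.5580

Propagate the distribution vector 3 days from Foggy.
After 0 days: (0.0000, 1.0000)
After 1 day: (0.4500, 0.5500)
After 2 days: (0.5400, 0.4600)
After 3 days: (0.5580, 0.4420)
P(in Windy after 3 days) = 0.5580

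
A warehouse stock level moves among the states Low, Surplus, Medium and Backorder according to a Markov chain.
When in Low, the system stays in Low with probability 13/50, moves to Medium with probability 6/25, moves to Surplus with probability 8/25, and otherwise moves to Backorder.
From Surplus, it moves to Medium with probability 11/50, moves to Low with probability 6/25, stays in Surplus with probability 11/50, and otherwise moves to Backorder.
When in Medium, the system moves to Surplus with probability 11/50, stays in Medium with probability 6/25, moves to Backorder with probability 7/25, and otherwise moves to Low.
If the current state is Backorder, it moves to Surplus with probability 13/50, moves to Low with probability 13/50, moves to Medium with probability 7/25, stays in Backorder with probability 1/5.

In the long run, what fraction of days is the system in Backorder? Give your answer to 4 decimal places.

0.2451

Let the stationary distribution be π with π = πP and π_1 + π_2 + π_3 + π_4 = 1.
π_1 = 0.26·π_1 + 0.24·π_2 + 0.26·π_3 + 0.26·π_4
π_2 = 0.32·π_1 + 0.22·π_2 + 0.22·π_3 + 0.26·π_4
π_3 = 0.24·π_1 + 0.22·π_2 + 0.24·π_3 + 0.28·π_4
Solving with the normalization constraint gives π = (0.2549, 0.2553, 0.2447, 0.2451).
So the stationary probability of Backorder is 0.2451.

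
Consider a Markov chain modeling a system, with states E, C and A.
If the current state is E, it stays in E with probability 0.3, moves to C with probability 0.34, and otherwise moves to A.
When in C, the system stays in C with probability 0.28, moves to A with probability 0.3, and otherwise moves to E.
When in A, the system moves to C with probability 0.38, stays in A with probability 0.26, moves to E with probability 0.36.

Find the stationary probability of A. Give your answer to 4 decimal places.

Let the stationary distribution be π with π = πP and π_1 + π_2 + π_3 = 1.
π_1 = 0.3·π_1 + 0.42·π_2 + 0.36·π_3
π_2 = 0.34·π_1 + 0.28·π_2 + 0.38·π_3
Solving with the normalization constraint gives π = (0.3584, 0.3324, 0.3091).
So the stationary probability of A is 0.3091.

0.3091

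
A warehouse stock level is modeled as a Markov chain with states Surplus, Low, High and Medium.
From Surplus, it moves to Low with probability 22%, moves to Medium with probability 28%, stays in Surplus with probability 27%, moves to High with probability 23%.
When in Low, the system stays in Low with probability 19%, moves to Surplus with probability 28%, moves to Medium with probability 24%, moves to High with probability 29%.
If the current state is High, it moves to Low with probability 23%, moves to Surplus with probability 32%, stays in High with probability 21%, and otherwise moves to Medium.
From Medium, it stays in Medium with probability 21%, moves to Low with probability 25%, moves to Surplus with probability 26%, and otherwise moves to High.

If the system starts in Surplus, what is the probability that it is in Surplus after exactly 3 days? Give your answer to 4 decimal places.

0.2824

Propagate the distribution vector 3 days from Surplus.
After 0 days: (1.0000, 0.0000, 0.0000, 0.0000)
After 1 day: (0.2700, 0.2200, 0.2300, 0.2800)
After 2 days: (0.2809, 0.2241, 0.2526, 0.2424)
After 3 days: (0.2824, 0.2231, 0.2505, 0.2440)
P(in Surplus after 3 days) = 0.2824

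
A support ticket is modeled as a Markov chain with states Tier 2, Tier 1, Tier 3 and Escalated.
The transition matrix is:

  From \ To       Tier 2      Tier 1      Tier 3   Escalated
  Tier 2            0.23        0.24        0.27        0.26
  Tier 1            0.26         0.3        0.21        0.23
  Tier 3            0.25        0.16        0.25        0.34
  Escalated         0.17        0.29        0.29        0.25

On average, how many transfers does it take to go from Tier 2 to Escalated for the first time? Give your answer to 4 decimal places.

3.6622

Let t(s) be the expected number of transfers to first reach Escalated from state s, with t(Escalated) = 0. Conditioning on the first transfer:
t(Tier 2) = 1 + 0.23·t(Tier 2) + 0.24·t(Tier 1) + 0.27·t(Tier 3)
t(Tier 1) = 1 + 0.26·t(Tier 2) + 0.3·t(Tier 1) + 0.21·t(Tier 3)
t(Tier 3) = 1 + 0.25·t(Tier 2) + 0.16·t(Tier 1) + 0.25·t(Tier 3)
Solving: t(Tier 2) = 3.6622, t(Tier 1) = 3.7981, t(Tier 3) = 3.3644.
Expected transfers from Tier 2 to Escalated: 3.6622.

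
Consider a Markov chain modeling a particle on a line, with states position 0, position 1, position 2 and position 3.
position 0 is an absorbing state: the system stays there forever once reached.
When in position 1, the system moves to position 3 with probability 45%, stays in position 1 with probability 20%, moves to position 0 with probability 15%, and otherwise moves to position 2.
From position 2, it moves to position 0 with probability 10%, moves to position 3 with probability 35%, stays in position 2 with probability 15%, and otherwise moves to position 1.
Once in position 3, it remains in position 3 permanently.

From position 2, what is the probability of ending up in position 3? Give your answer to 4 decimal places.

0.7667

Let h(s) be the probability of absorption at position 3 starting from transient state s. Then h(position 3) = 1 and h(position 0) = 0. By first-step analysis:
h(position 1) = 0.15·0 + 0.2·h(position 1) + 0.2·h(position 2) + 0.45·1
h(position 2) = 0.1·0 + 0.4·h(position 1) + 0.15·h(position 2) + 0.35·1
Solving: h(position 1) = 0.7542, h(position 2) = 0.7667.
Starting from position 2, the probability is 0.7667.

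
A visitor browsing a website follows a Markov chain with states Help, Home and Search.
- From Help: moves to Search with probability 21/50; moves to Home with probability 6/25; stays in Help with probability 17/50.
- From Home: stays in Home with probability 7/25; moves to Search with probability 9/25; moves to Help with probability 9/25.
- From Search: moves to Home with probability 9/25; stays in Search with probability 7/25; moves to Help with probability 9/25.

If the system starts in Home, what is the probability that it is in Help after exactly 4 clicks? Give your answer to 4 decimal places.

Propagate the distribution vector 4 clicks from Home.
After 0 clicks: (0.0000, 1.0000, 0.0000)
After 1 click: (0.3600, 0.2800, 0.3600)
After 2 clicks: (0.3528, 0.2944, 0.3528)
After 3 clicks: (0.3529, 0.2941, 0.3529)
After 4 clicks: (0.3529, 0.2941, 0.3529)
P(in Help after 4 clicks) = 0.3529

0.3529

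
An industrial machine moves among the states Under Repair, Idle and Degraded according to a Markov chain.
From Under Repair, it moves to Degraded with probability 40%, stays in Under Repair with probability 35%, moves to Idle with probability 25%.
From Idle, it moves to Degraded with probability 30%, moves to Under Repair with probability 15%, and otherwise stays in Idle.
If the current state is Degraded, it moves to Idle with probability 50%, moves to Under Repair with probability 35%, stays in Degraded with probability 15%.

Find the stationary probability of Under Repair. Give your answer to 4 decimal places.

0.2583

Let the stationary distribution be π with π = πP and π_1 + π_2 + π_3 = 1.
π_1 = 0.35·π_1 + 0.15·π_2 + 0.35·π_3
π_2 = 0.25·π_1 + 0.55·π_2 + 0.5·π_3
Solving with the normalization constraint gives π = (0.2583, 0.4583, 0.2833).
So the stationary probability of Under Repair is 0.2583.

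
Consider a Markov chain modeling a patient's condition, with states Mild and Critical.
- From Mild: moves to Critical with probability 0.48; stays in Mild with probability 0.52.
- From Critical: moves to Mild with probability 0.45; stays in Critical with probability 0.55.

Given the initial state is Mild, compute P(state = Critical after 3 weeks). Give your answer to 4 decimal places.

0.5160

Propagate the distribution vector 3 weeks from Mild.
After 0 weeks: (1.0000, 0.0000)
After 1 week: (0.5200, 0.4800)
After 2 weeks: (0.4864, 0.5136)
After 3 weeks: (0.4840, 0.5160)
P(in Critical after 3 weeks) = 0.5160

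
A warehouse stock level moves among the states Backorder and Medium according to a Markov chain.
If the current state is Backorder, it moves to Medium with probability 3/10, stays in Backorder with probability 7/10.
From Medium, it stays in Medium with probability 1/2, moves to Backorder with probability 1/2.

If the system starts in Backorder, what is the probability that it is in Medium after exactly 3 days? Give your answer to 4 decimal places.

0.3720

Propagate the distribution vector 3 days from Backorder.
After 0 days: (1.0000, 0.0000)
After 1 day: (0.7000, 0.3000)
After 2 days: (0.6400, 0.3600)
After 3 days: (0.6280, 0.3720)
P(in Medium after 3 days) = 0.3720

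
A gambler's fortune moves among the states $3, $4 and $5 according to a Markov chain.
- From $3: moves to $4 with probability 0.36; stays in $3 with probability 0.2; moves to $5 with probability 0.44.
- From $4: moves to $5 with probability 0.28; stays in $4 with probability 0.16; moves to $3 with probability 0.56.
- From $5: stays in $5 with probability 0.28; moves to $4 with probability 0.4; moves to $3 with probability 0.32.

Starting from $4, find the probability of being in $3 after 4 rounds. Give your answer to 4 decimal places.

0.3497

Propagate the distribution vector 4 rounds from $4.
After 0 rounds: (0.0000, 1.0000, 0.0000)
After 1 round: (0.5600, 0.1600, 0.2800)
After 2 rounds: (0.2912, 0.3392, 0.3696)
After 3 rounds: (0.3665, 0.3069, 0.3266)
After 4 rounds: (0.3497, 0.3117, 0.3386)
P(in $3 after 4 rounds) = 0.3497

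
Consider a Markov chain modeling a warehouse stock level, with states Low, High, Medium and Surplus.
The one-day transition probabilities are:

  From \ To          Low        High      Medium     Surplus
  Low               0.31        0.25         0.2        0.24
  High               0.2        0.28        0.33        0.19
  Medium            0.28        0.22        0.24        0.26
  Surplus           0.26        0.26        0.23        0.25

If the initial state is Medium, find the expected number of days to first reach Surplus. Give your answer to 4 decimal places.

Let t(s) be the expected number of days to first reach Surplus from state s, with t(Surplus) = 0. Conditioning on the first day:
t(Low) = 1 + 0.31·t(Low) + 0.25·t(High) + 0.2·t(Medium)
t(High) = 1 + 0.2·t(Low) + 0.28·t(High) + 0.33·t(Medium)
t(Medium) = 1 + 0.28·t(Low) + 0.22·t(High) + 0.24·t(Medium)
Solving: t(Low) = 4.3042, t(High) = 4.5132, t(Medium) = 4.2080.
Expected days from Medium to Surplus: 4.2080.

4.2080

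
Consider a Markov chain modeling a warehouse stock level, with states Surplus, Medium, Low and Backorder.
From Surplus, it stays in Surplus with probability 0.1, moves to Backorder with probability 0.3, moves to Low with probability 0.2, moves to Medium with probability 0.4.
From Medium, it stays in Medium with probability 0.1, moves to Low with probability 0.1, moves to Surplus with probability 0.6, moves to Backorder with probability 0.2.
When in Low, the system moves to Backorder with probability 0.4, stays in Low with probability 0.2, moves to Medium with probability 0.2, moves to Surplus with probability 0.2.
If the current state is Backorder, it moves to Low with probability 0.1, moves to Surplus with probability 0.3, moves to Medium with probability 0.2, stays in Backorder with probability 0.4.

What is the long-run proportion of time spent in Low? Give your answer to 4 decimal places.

0.1441

Let the stationary distribution be π with π = πP and π_1 + π_2 + π_3 + π_4 = 1.
π_1 = 0.1·π_1 + 0.6·π_2 + 0.2·π_3 + 0.3·π_4
π_2 = 0.4·π_1 + 0.1·π_2 + 0.2·π_3 + 0.2·π_4
π_3 = 0.2·π_1 + 0.1·π_2 + 0.2·π_3 + 0.1·π_4
Solving with the normalization constraint gives π = (0.2969, 0.2358, 0.1441, 0.3231).
So the stationary probability of Low is 0.1441.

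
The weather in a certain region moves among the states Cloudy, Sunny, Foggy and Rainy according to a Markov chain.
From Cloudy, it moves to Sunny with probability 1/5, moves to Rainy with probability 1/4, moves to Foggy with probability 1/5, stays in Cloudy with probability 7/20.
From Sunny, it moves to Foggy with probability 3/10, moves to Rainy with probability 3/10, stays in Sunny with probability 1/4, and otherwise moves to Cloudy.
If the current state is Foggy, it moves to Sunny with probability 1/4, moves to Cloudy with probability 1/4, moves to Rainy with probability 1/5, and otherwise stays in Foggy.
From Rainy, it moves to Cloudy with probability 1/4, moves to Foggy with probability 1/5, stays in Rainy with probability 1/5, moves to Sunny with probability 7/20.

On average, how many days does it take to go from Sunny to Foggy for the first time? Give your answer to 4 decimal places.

Let t(s) be the expected number of days to first reach Foggy from state s, with t(Foggy) = 0. Conditioning on the first day:
t(Cloudy) = 1 + 0.35·t(Cloudy) + 0.2·t(Sunny) + 0.25·t(Rainy)
t(Sunny) = 1 + 0.15·t(Cloudy) + 0.25·t(Sunny) + 0.3·t(Rainy)
t(Rainy) = 1 + 0.25·t(Cloudy) + 0.35·t(Sunny) + 0.2·t(Rainy)
Solving: t(Cloudy) = 4.4444, t(Sunny) = 3.9731, t(Rainy) = 4.3771.
Expected days from Sunny to Foggy: 3.9731.

3.9731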